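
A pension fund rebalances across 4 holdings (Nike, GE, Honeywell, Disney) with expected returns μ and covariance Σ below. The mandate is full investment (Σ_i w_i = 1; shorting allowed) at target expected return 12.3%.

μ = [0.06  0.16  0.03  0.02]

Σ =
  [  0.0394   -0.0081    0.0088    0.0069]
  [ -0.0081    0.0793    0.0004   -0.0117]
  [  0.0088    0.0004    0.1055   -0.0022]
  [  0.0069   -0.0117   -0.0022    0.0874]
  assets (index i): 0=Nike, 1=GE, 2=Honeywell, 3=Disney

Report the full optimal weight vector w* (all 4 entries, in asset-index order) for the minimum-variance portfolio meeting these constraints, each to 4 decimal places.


x=Σ⁻¹μ = [1.8932  2.2674  0.1259  0.3861]
y=Σ⁻¹𝟙 = [25.0758  16.8912  7.5714  11.9138]
a=μᵀx=0.487871  b=𝟙ᵀx=4.672565  c=𝟙ᵀy=61.452218  D=ac−b²=8.147888
λ₁=(c·0.123−b)/D = (61.452218·0.123−4.672565)/8.147888 = 0.354209
λ₂=(a−b·0.123)/D = (0.487871−4.672565·0.123)/8.147888 = -0.010660
w* = 0.354209·x + -0.010660·y:
  w_0 = 0.354209·1.8932 + -0.010660·25.0758 = 0.4033  (Nike)
  w_1 = 0.354209·2.2674 + -0.010660·16.8912 = 0.6231  (GE)
  w_2 = 0.354209·0.1259 + -0.010660·7.5714 = -0.0361  (Honeywell)
  w_3 = 0.354209·0.3861 + -0.010660·11.9138 = 0.0097  (Disney)
Σw_i=1.0000  μᵀw=0.1230
σ²=wᵀΣw=λ₁·μ_p+λ₂ = 0.354209·0.123 + -0.010660 = 0.032908 ≈ 0.0329

0.4033  0.6231  -0.0361  0.0097


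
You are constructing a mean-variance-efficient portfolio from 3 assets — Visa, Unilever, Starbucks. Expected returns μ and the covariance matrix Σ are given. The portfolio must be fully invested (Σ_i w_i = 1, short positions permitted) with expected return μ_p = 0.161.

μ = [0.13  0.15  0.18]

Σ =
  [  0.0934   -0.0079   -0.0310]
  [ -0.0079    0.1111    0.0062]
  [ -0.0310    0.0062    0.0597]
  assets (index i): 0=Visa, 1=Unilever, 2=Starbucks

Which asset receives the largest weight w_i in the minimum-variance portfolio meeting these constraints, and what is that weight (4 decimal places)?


Starbucks (0.5672)

g=Σ⁻¹μ = [2.9704  1.3146  4.4210]
h=Σ⁻¹𝟙 = [20.1964  8.9690  26.3062]
a=μᵀg=1.379122  b=𝟙ᵀg=8.706007  c=𝟙ᵀh=55.471659  D=ac−b²=0.707628
λ₁=(c·0.161−b)/D = (55.471659·0.161−8.706007)/0.707628 = 0.317865
λ₂=(a−b·0.161)/D = (1.379122−8.706007·0.161)/0.707628 = -0.031860
w* = 0.317865·g + -0.031860·h:
  w_0 = 0.317865·2.9704 + -0.031860·20.1964 = 0.3007  (Visa)
  w_1 = 0.317865·1.3146 + -0.031860·8.9690 = 0.1321  (Unilever)
  w_2 = 0.317865·4.4210 + -0.031860·26.3062 = 0.5672  (Starbucks)
Σw_i=1.0000  μᵀw=0.1610
σ²=wᵀΣw=λ₁·μ_p+λ₂ = 0.317865·0.161 + -0.031860 = 0.019316 ≈ 0.0193


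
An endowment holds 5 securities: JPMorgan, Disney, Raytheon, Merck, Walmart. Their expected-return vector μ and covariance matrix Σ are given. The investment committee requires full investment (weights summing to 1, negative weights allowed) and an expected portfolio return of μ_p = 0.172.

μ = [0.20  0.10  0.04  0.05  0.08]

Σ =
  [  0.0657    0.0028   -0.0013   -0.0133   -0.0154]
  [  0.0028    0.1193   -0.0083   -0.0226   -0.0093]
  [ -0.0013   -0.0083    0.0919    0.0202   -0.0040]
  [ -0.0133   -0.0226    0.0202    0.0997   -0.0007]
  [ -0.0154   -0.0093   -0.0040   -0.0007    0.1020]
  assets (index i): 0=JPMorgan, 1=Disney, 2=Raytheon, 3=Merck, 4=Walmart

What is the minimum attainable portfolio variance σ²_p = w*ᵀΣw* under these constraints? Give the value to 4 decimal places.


x=Σ⁻¹μ = [3.5795  1.1148  0.3943  1.1620  1.4498]
y=Σ⁻¹𝟙 = [21.0922  12.3153  9.9093  13.7302  14.5941]
a=μᵀx=1.017236  b=𝟙ᵀx=7.700392  c=𝟙ᵀy=71.641177  D=ac−b²=13.579975
λ₁=(c·0.172−b)/D = (71.641177·0.172−7.700392)/13.579975 = 0.340346
λ₂=(a−b·0.172)/D = (1.017236−7.700392·0.172)/13.579975 = -0.022624
w* = 0.340346·x + -0.022624·y:
  w_0 = 0.340346·3.5795 + -0.022624·21.0922 = 0.7411  (JPMorgan)
  w_1 = 0.340346·1.1148 + -0.022624·12.3153 = 0.1008  (Disney)
  w_2 = 0.340346·0.3943 + -0.022624·9.9093 = -0.0900  (Raytheon)
  w_3 = 0.340346·1.1620 + -0.022624·13.7302 = 0.0849  (Merck)
  w_4 = 0.340346·1.4498 + -0.022624·14.5941 = 0.1633  (Walmart)
Σw_i=1.0000  μᵀw=0.1720
σ²=wᵀΣw=λ₁·μ_p+λ₂ = 0.340346·0.172 + -0.022624 = 0.035916 ≈ 0.0359

0.0359


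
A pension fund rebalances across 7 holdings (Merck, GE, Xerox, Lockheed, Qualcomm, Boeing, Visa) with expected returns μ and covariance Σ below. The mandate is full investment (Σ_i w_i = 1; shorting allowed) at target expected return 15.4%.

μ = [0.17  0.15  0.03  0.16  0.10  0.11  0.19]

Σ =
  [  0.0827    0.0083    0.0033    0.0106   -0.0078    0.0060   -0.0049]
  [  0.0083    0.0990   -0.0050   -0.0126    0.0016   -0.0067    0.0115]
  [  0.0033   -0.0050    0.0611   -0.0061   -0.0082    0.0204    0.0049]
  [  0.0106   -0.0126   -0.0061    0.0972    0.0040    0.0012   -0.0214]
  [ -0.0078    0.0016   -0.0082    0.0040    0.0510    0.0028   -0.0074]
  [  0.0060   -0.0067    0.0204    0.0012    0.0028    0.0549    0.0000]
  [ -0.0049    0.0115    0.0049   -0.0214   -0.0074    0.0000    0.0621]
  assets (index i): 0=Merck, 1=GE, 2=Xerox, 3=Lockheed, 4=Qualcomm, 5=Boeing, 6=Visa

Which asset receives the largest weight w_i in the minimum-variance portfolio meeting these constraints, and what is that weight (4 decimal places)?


u=Σ⁻¹μ = [1.9792  1.2583  0.1756  2.3794  2.5668  1.6927  4.0947]
v=Σ⁻¹𝟙 = [11.4774  9.5990  16.1064  14.9984  25.1064  10.5389  22.1205]
a=μᵀu=2.132061  b=𝟙ᵀu=14.146751  c=𝟙ᵀv=109.946924  D=ac−b²=34.283050
λ₁=(c·0.154−b)/D = (109.946924·0.154−14.146751)/34.283050 = 0.081238
λ₂=(a−b·0.154)/D = (2.132061−14.146751·0.154)/34.283050 = -0.001357
w* = 0.081238·u + -0.001357·v:
  w_0 = 0.081238·1.9792 + -0.001357·11.4774 = 0.1452  (Merck)
  w_1 = 0.081238·1.2583 + -0.001357·9.5990 = 0.0892  (GE)
  w_2 = 0.081238·0.1756 + -0.001357·16.1064 = -0.0076  (Xerox)
  w_3 = 0.081238·2.3794 + -0.001357·14.9984 = 0.1729  (Lockheed)
  w_4 = 0.081238·2.5668 + -0.001357·25.1064 = 0.1744  (Qualcomm)
  w_5 = 0.081238·1.6927 + -0.001357·10.5389 = 0.1232  (Boeing)
  w_6 = 0.081238·4.0947 + -0.001357·22.1205 = 0.3026  (Visa)
Σw_i=1.0000  μᵀw=0.1540
σ²=wᵀΣw=λ₁·μ_p+λ₂ = 0.081238·0.154 + -0.001357 = 0.011153 ≈ 0.0112

Visa (0.3026)


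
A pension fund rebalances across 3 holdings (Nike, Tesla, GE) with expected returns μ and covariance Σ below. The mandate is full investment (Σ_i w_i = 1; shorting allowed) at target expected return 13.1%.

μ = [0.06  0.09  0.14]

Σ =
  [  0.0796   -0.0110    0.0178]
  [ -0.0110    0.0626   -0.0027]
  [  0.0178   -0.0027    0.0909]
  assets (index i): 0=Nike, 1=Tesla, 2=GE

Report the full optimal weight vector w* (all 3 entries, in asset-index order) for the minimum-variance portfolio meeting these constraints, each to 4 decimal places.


-0.1273  0.3837  0.7436

u=Σ⁻¹μ = [0.6503  1.6150  1.4608]
v=Σ⁻¹𝟙 = [13.1339  18.6698  8.9838]
a=μᵀu=0.388875  b=𝟙ᵀu=3.726043  c=𝟙ᵀv=40.787443  D=ac−b²=1.977804
λ₁=(c·0.131−b)/D = (40.787443·0.131−3.726043)/1.977804 = 0.817630
λ₂=(a−b·0.131)/D = (0.388875−3.726043·0.131)/1.977804 = -0.050175
w* = 0.817630·u + -0.050175·v:
  w_0 = 0.817630·0.6503 + -0.050175·13.1339 = -0.1273  (Nike)
  w_1 = 0.817630·1.6150 + -0.050175·18.6698 = 0.3837  (Tesla)
  w_2 = 0.817630·1.4608 + -0.050175·8.9838 = 0.7436  (GE)
Σw_i=1.0000  μᵀw=0.1310
σ²=wᵀΣw=λ₁·μ_p+λ₂ = 0.817630·0.131 + -0.050175 = 0.056934 ≈ 0.0569


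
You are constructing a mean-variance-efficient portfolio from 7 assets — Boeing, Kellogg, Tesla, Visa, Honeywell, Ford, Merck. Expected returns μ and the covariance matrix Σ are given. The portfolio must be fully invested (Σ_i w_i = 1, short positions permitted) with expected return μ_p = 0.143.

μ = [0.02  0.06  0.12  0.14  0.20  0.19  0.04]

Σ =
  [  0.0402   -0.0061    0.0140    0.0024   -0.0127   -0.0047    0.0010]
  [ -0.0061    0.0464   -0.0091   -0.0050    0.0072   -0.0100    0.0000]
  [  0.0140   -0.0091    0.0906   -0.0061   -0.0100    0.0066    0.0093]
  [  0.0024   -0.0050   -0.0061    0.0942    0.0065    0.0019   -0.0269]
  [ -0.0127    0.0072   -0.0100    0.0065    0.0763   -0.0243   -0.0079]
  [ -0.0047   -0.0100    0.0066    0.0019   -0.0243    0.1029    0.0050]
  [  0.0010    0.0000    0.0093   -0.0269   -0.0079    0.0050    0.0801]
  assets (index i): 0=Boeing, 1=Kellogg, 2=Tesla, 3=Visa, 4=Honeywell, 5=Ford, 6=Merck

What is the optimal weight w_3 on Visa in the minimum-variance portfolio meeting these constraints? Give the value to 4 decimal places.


p=Σ⁻¹μ = [1.6897  2.0048  1.4773  1.6267  3.7799  2.8353  1.0489]
q=Σ⁻¹𝟙 = [34.3881  29.7198  9.2257  14.8291  23.4881  18.0247  17.1554]
a=μᵀp=1.895754  b=𝟙ᵀp=14.462640  c=𝟙ᵀq=146.830933  D=ac−b²=69.187311
λ₁=(c·0.143−b)/D = (146.830933·0.143−14.462640)/69.187311 = 0.094442
λ₂=(a−b·0.143)/D = (1.895754−14.462640·0.143)/69.187311 = -0.002492
w* = 0.094442·p + -0.002492·q:
  w_0 = 0.094442·1.6897 + -0.002492·34.3881 = 0.0739  (Boeing)
  w_1 = 0.094442·2.0048 + -0.002492·29.7198 = 0.1153  (Kellogg)
  w_2 = 0.094442·1.4773 + -0.002492·9.2257 = 0.1165  (Tesla)
  w_3 = 0.094442·1.6267 + -0.002492·14.8291 = 0.1167  (Visa)
  w_4 = 0.094442·3.7799 + -0.002492·23.4881 = 0.2985  (Honeywell)
  w_5 = 0.094442·2.8353 + -0.002492·18.0247 = 0.2229  (Ford)
  w_6 = 0.094442·1.0489 + -0.002492·17.1554 = 0.0563  (Merck)
Σw_i=1.0000  μᵀw=0.1430
σ²=wᵀΣw=λ₁·μ_p+λ₂ = 0.094442·0.143 + -0.002492 = 0.011013 ≈ 0.0110

0.1167


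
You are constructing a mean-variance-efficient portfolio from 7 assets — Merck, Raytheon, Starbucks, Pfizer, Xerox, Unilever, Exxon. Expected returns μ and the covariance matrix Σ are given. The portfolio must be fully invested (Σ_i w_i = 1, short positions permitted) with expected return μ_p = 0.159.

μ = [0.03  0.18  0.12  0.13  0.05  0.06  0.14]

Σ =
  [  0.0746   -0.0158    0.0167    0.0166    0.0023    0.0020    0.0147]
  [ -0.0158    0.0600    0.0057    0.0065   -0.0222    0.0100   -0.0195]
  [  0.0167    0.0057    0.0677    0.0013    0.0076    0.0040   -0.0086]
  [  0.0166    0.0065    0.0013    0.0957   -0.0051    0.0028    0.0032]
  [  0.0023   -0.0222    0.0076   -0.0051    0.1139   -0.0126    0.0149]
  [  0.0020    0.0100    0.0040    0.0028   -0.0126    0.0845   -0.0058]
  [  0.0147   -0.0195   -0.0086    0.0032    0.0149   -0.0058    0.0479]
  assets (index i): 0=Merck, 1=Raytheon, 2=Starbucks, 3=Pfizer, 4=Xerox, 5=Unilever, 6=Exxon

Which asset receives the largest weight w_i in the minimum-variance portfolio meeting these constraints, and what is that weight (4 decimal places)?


g=Σ⁻¹μ = [-0.3430  4.3767  2.0041  0.9448  0.6125  0.5070  4.9773]
h=Σ⁻¹𝟙 = [9.1461  29.1743  11.7921  6.0014  11.1255  11.0951  29.5457]
a=μᵀg=1.898696  b=𝟙ᵀg=13.079387  c=𝟙ᵀh=107.880317  D=ac−b²=33.761587
λ₁=(c·0.159−b)/D = (107.880317·0.159−13.079387)/33.761587 = 0.120657
λ₂=(a−b·0.159)/D = (1.898696−13.079387·0.159)/33.761587 = -0.005359
w* = 0.120657·g + -0.005359·h:
  w_0 = 0.120657·-0.3430 + -0.005359·9.1461 = -0.0904  (Merck)
  w_1 = 0.120657·4.3767 + -0.005359·29.1743 = 0.3717  (Raytheon)
  w_2 = 0.120657·2.0041 + -0.005359·11.7921 = 0.1786  (Starbucks)
  w_3 = 0.120657·0.9448 + -0.005359·6.0014 = 0.0818  (Pfizer)
  w_4 = 0.120657·0.6125 + -0.005359·11.1255 = 0.0143  (Xerox)
  w_5 = 0.120657·0.5070 + -0.005359·11.0951 = 0.0017  (Unilever)
  w_6 = 0.120657·4.9773 + -0.005359·29.5457 = 0.4422  (Exxon)
Σw_i=1.0000  μᵀw=0.1590
σ²=wᵀΣw=λ₁·μ_p+λ₂ = 0.120657·0.159 + -0.005359 = 0.013826 ≈ 0.0138

Exxon (0.4422)


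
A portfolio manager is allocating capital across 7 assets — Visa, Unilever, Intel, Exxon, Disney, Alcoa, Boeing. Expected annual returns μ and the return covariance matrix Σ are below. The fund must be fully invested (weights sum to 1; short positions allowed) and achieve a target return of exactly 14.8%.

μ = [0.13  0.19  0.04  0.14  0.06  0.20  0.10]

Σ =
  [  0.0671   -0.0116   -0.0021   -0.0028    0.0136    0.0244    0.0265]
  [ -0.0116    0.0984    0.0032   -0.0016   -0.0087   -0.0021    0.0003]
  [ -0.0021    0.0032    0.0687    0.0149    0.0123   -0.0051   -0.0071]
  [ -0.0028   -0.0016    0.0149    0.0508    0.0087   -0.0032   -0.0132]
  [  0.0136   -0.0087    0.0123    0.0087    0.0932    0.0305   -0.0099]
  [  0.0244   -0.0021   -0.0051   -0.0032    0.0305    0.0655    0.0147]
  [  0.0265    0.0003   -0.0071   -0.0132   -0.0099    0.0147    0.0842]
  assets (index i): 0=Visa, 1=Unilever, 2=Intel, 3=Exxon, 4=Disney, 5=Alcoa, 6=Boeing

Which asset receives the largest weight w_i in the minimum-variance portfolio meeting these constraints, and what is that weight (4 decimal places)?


Exxon (0.2962)

u=Σ⁻¹μ = [1.1908  2.1307  0.1968  3.3079  -0.5463  2.9382  0.7633]
v=Σ⁻¹𝟙 = [8.9768  11.8459  10.8114  20.1394  5.6505  8.7564  12.2136]
a=μᵀu=1.661804  b=𝟙ᵀu=9.981354  c=𝟙ᵀv=78.393971  D=ac−b²=30.648017
λ₁=(c·0.148−b)/D = (78.393971·0.148−9.981354)/30.648017 = 0.052889
λ₂=(a−b·0.148)/D = (1.661804−9.981354·0.148)/30.648017 = 0.006022
w* = 0.052889·u + 0.006022·v:
  w_0 = 0.052889·1.1908 + 0.006022·8.9768 = 0.1170  (Visa)
  w_1 = 0.052889·2.1307 + 0.006022·11.8459 = 0.1840  (Unilever)
  w_2 = 0.052889·0.1968 + 0.006022·10.8114 = 0.0755  (Intel)
  w_3 = 0.052889·3.3079 + 0.006022·20.1394 = 0.2962  (Exxon)
  w_4 = 0.052889·-0.5463 + 0.006022·5.6505 = 0.0051  (Disney)
  w_5 = 0.052889·2.9382 + 0.006022·8.7564 = 0.2081  (Alcoa)
  w_6 = 0.052889·0.7633 + 0.006022·12.2136 = 0.1139  (Boeing)
Σw_i=1.0000  μᵀw=0.1480
σ²=wᵀΣw=λ₁·μ_p+λ₂ = 0.052889·0.148 + 0.006022 = 0.013850 ≈ 0.0138


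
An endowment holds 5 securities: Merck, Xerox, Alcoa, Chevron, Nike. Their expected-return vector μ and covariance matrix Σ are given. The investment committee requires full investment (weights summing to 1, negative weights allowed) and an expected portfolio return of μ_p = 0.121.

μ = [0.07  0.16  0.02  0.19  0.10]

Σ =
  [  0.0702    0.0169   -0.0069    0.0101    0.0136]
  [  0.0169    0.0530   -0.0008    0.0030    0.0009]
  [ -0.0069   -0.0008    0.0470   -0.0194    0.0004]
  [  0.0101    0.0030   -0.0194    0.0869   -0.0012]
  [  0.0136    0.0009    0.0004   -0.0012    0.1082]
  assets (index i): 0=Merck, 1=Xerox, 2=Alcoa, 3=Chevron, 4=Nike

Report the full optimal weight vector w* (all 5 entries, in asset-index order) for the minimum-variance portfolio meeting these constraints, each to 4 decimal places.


u=Σ⁻¹μ = [-0.0928  2.9168  1.4587  2.4351  0.9332]
v=Σ⁻¹𝟙 = [9.5727  15.1880  29.7320  16.6184  7.9870]
a=μᵀu=1.045349  b=𝟙ᵀu=7.650997  c=𝟙ᵀv=79.098057  D=ac−b²=24.147293
λ₁=(c·0.121−b)/D = (79.098057·0.121−7.650997)/24.147293 = 0.079507
λ₂=(a−b·0.121)/D = (1.045349−7.650997·0.121)/24.147293 = 0.004952
w* = 0.079507·u + 0.004952·v:
  w_0 = 0.079507·-0.0928 + 0.004952·9.5727 = 0.0400  (Merck)
  w_1 = 0.079507·2.9168 + 0.004952·15.1880 = 0.3071  (Xerox)
  w_2 = 0.079507·1.4587 + 0.004952·29.7320 = 0.2632  (Alcoa)
  w_3 = 0.079507·2.4351 + 0.004952·16.6184 = 0.2759  (Chevron)
  w_4 = 0.079507·0.9332 + 0.004952·7.9870 = 0.1137  (Nike)
Σw_i=1.0000  μᵀw=0.1210
σ²=wᵀΣw=λ₁·μ_p+λ₂ = 0.079507·0.121 + 0.004952 = 0.014572 ≈ 0.0146

0.0400  0.3071  0.2632  0.2759  0.1137


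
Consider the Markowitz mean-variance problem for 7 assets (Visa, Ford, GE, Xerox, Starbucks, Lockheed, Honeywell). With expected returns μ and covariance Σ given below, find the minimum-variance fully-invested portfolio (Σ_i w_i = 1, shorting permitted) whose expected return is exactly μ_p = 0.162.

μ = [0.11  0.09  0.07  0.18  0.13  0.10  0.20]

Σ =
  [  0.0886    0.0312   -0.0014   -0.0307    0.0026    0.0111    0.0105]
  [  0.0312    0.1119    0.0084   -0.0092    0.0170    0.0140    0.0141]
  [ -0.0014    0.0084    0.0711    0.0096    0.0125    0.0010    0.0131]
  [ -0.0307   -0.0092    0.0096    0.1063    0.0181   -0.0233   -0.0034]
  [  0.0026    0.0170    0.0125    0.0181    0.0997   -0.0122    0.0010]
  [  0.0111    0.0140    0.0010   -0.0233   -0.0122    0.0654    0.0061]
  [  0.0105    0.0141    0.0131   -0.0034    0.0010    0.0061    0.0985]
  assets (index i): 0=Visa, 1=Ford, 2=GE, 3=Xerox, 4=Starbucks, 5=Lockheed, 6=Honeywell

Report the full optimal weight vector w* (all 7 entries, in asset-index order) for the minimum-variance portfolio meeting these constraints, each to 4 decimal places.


0.1770  -0.0417  -0.0781  0.3201  0.1223  0.2186  0.2820

x=Σ⁻¹μ = [1.6328  -0.1182  0.1454  2.4997  1.0602  2.1961  1.7935]
y=Σ⁻¹𝟙 = [12.8620  1.5519  9.2010  15.4810  7.7213  18.9732  6.6164]
a=μᵀx=1.345233  b=𝟙ᵀx=9.209513  c=𝟙ᵀy=72.406871  D=ac−b²=12.588987
λ₁=(c·0.162−b)/D = (72.406871·0.162−9.209513)/12.588987 = 0.200207
λ₂=(a−b·0.162)/D = (1.345233−9.209513·0.162)/12.588987 = -0.011654
w* = 0.200207·x + -0.011654·y:
  w_0 = 0.200207·1.6328 + -0.011654·12.8620 = 0.1770  (Visa)
  w_1 = 0.200207·-0.1182 + -0.011654·1.5519 = -0.0417  (Ford)
  w_2 = 0.200207·0.1454 + -0.011654·9.2010 = -0.0781  (GE)
  w_3 = 0.200207·2.4997 + -0.011654·15.4810 = 0.3201  (Xerox)
  w_4 = 0.200207·1.0602 + -0.011654·7.7213 = 0.1223  (Starbucks)
  w_5 = 0.200207·2.1961 + -0.011654·18.9732 = 0.2186  (Lockheed)
  w_6 = 0.200207·1.7935 + -0.011654·6.6164 = 0.2820  (Honeywell)
Σw_i=1.0000  μᵀw=0.1620
σ²=wᵀΣw=λ₁·μ_p+λ₂ = 0.200207·0.162 + -0.011654 = 0.020780 ≈ 0.0208


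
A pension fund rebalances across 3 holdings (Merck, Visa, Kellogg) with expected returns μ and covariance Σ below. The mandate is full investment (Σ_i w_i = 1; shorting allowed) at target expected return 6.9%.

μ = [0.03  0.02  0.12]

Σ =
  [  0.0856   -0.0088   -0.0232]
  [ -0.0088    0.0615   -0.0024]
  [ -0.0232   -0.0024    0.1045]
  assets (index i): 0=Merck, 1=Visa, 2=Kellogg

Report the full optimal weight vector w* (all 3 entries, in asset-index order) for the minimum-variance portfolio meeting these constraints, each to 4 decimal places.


g=Σ⁻¹μ = [0.7604  0.4858  1.3283]
h=Σ⁻¹𝟙 = [17.4283  19.2957  13.8818]
a=μᵀg=0.191926  b=𝟙ᵀg=2.574574  c=𝟙ᵀh=50.605726  D=ac−b²=3.084129
λ₁=(c·0.069−b)/D = (50.605726·0.069−2.574574)/3.084129 = 0.297400
λ₂=(a−b·0.069)/D = (0.191926−2.574574·0.069)/3.084129 = 0.004630
w* = 0.297400·g + 0.004630·h:
  w_0 = 0.297400·0.7604 + 0.004630·17.4283 = 0.3068  (Merck)
  w_1 = 0.297400·0.4858 + 0.004630·19.2957 = 0.2338  (Visa)
  w_2 = 0.297400·1.3283 + 0.004630·13.8818 = 0.4593  (Kellogg)
Σw_i=1.0000  μᵀw=0.0690
σ²=wᵀΣw=λ₁·μ_p+λ₂ = 0.297400·0.069 + 0.004630 = 0.025151 ≈ 0.0252

0.3068  0.2338  0.4593


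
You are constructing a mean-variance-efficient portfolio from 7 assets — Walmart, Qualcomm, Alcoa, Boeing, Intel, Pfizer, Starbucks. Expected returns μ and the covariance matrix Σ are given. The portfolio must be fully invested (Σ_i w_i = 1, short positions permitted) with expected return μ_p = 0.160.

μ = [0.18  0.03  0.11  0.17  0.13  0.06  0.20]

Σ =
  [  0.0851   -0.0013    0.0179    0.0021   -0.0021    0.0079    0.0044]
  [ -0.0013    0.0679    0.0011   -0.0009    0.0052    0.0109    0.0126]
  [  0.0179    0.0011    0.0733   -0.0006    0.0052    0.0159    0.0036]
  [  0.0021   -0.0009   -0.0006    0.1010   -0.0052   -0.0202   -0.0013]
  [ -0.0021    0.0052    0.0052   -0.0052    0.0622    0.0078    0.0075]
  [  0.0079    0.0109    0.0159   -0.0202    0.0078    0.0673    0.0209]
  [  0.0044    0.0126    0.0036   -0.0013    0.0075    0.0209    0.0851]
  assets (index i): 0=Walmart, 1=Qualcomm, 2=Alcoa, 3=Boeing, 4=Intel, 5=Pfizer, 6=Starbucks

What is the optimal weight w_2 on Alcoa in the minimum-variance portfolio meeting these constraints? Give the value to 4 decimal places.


0.0937

g=Σ⁻¹μ = [1.8293  -0.0714  0.7898  1.8138  1.9742  0.1834  2.0414]
h=Σ⁻¹𝟙 = [9.0254  11.1251  7.8118  12.7685  13.8507  10.6172  5.6734]
a=μᵀg=1.398295  b=𝟙ᵀg=8.560574  c=𝟙ᵀh=70.872153  D=ac−b²=25.816732
λ₁=(c·0.160−b)/D = (70.872153·0.160−8.560574)/25.816732 = 0.107642
λ₂=(a−b·0.160)/D = (1.398295−8.560574·0.160)/25.816732 = 0.001108
w* = 0.107642·g + 0.001108·h:
  w_0 = 0.107642·1.8293 + 0.001108·9.0254 = 0.2069  (Walmart)
  w_1 = 0.107642·-0.0714 + 0.001108·11.1251 = 0.0046  (Qualcomm)
  w_2 = 0.107642·0.7898 + 0.001108·7.8118 = 0.0937  (Alcoa)
  w_3 = 0.107642·1.8138 + 0.001108·12.7685 = 0.2094  (Boeing)
  w_4 = 0.107642·1.9742 + 0.001108·13.8507 = 0.2279  (Intel)
  w_5 = 0.107642·0.1834 + 0.001108·10.6172 = 0.0315  (Pfizer)
  w_6 = 0.107642·2.0414 + 0.001108·5.6734 = 0.2260  (Starbucks)
Σw_i=1.0000  μᵀw=0.1600
σ²=wᵀΣw=λ₁·μ_p+λ₂ = 0.107642·0.160 + 0.001108 = 0.018331 ≈ 0.0183


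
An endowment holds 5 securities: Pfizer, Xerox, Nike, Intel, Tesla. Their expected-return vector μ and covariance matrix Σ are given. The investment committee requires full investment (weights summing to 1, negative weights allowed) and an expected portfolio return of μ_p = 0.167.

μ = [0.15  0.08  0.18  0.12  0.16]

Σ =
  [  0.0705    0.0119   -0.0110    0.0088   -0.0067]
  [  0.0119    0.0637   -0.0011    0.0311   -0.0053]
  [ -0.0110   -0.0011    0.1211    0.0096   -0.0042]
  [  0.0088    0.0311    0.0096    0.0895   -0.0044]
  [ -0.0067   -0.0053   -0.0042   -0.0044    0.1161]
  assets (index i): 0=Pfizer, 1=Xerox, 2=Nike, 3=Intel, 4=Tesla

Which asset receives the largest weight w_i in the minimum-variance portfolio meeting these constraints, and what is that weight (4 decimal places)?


x=Σ⁻¹μ = [2.3478  0.5904  1.6980  0.8029  1.6324]
y=Σ⁻¹𝟙 = [14.0731  11.5364  9.5872  5.2685  10.4985]
a=μᵀx=1.062581  b=𝟙ᵀx=7.071560  c=𝟙ᵀy=50.963735  D=ac−b²=4.146118
λ₁=(c·0.167−b)/D = (50.963735·0.167−7.071560)/4.146118 = 0.347164
λ₂=(a−b·0.167)/D = (1.062581−7.071560·0.167)/4.146118 = -0.028550
w* = 0.347164·x + -0.028550·y:
  w_0 = 0.347164·2.3478 + -0.028550·14.0731 = 0.4133  (Pfizer)
  w_1 = 0.347164·0.5904 + -0.028550·11.5364 = -0.1244  (Xerox)
  w_2 = 0.347164·1.6980 + -0.028550·9.5872 = 0.3158  (Nike)
  w_3 = 0.347164·0.8029 + -0.028550·5.2685 = 0.1283  (Intel)
  w_4 = 0.347164·1.6324 + -0.028550·10.4985 = 0.2670  (Tesla)
Σw_i=1.0000  μᵀw=0.1670
σ²=wᵀΣw=λ₁·μ_p+λ₂ = 0.347164·0.167 + -0.028550 = 0.029427 ≈ 0.0294

Pfizer (0.4133)


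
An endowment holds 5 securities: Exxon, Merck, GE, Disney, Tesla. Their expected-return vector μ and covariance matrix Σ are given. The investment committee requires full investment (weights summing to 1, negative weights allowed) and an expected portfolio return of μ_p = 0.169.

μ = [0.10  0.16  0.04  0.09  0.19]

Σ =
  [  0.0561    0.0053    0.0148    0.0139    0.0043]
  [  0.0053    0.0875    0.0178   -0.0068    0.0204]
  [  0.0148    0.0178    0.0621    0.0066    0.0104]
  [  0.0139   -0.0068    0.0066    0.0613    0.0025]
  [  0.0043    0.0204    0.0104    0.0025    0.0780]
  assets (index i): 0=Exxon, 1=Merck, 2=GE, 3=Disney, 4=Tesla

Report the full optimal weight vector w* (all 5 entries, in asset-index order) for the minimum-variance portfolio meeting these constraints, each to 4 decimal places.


u=Σ⁻¹μ = [1.3123  1.5008  -0.5747  1.3172  2.0054]
v=Σ⁻¹𝟙 = [10.8605  8.1351  8.3149  13.5089  8.5525]
a=μᵀu=0.847949  b=𝟙ᵀu=5.561048  c=𝟙ᵀv=49.371966  D=ac−b²=10.939670
λ₁=(c·0.169−b)/D = (49.371966·0.169−5.561048)/10.939670 = 0.254378
λ₂=(a−b·0.169)/D = (0.847949−5.561048·0.169)/10.939670 = -0.008398
w* = 0.254378·u + -0.008398·v:
  w_0 = 0.254378·1.3123 + -0.008398·10.8605 = 0.2426  (Exxon)
  w_1 = 0.254378·1.5008 + -0.008398·8.1351 = 0.3135  (Merck)
  w_2 = 0.254378·-0.5747 + -0.008398·8.3149 = -0.2160  (GE)
  w_3 = 0.254378·1.3172 + -0.008398·13.5089 = 0.2216  (Disney)
  w_4 = 0.254378·2.0054 + -0.008398·8.5525 = 0.4383  (Tesla)
Σw_i=1.0000  μᵀw=0.1690
σ²=wᵀΣw=λ₁·μ_p+λ₂ = 0.254378·0.169 + -0.008398 = 0.034592 ≈ 0.0346

0.2426  0.3135  -0.2160  0.2216  0.4383


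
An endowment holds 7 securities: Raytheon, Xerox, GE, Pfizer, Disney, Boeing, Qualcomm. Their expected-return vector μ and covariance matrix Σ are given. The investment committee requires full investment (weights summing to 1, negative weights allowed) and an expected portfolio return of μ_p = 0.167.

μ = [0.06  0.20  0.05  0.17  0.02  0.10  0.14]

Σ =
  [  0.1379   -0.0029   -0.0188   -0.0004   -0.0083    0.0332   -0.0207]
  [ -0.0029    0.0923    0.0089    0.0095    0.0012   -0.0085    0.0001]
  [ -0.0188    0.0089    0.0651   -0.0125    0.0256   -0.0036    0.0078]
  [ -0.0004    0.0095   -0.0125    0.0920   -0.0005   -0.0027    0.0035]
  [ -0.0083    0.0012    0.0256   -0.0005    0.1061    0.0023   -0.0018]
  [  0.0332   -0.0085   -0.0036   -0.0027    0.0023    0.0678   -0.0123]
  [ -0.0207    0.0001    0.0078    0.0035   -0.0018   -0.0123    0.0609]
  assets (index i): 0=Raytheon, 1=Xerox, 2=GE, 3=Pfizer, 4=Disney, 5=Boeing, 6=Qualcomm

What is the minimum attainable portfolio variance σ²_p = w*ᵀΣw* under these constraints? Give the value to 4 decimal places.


0.0228

x=Σ⁻¹μ = [0.4847  2.1288  0.7194  1.6871  0.0370  2.0977  2.6958]
y=Σ⁻¹𝟙 = [9.0359  9.8928  14.7475  11.6284  6.5095  16.2912  20.4010]
a=μᵀx=1.365531  b=𝟙ᵀx=9.850379  c=𝟙ᵀy=88.506399  D=ac−b²=23.828296
λ₁=(c·0.167−b)/D = (88.506399·0.167−9.850379)/23.828296 = 0.206905
λ₂=(a−b·0.167)/D = (1.365531−9.850379·0.167)/23.828296 = -0.011729
w* = 0.206905·x + -0.011729·y:
  w_0 = 0.206905·0.4847 + -0.011729·9.0359 = -0.0057  (Raytheon)
  w_1 = 0.206905·2.1288 + -0.011729·9.8928 = 0.3244  (Xerox)
  w_2 = 0.206905·0.7194 + -0.011729·14.7475 = -0.0241  (GE)
  w_3 = 0.206905·1.6871 + -0.011729·11.6284 = 0.2127  (Pfizer)
  w_4 = 0.206905·0.0370 + -0.011729·6.5095 = -0.0687  (Disney)
  w_5 = 0.206905·2.0977 + -0.011729·16.2912 = 0.2429  (Boeing)
  w_6 = 0.206905·2.6958 + -0.011729·20.4010 = 0.3185  (Qualcomm)
Σw_i=1.0000  μᵀw=0.1670
σ²=wᵀΣw=λ₁·μ_p+λ₂ = 0.206905·0.167 + -0.011729 = 0.022824 ≈ 0.0228


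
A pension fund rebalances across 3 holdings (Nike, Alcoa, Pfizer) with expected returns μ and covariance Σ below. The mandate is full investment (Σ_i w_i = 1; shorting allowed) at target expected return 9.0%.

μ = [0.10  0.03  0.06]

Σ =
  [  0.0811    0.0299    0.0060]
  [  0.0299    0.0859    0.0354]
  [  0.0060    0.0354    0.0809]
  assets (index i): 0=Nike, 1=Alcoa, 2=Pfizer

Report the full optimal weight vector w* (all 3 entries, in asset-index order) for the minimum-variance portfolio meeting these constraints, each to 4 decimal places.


0.6584  -0.1222  0.4638

u=Σ⁻¹μ = [1.3426  -0.4669  0.8464]
v=Σ⁻¹𝟙 = [10.1009  4.0751  9.8286]
a=μᵀu=0.171032  b=𝟙ᵀu=1.722061  c=𝟙ᵀv=24.004620  D=ac−b²=1.140062
λ₁=(c·0.090−b)/D = (24.004620·0.090−1.722061)/1.140062 = 0.384501
λ₂=(a−b·0.090)/D = (0.171032−1.722061·0.090)/1.140062 = 0.014075
w* = 0.384501·u + 0.014075·v:
  w_0 = 0.384501·1.3426 + 0.014075·10.1009 = 0.6584  (Nike)
  w_1 = 0.384501·-0.4669 + 0.014075·4.0751 = -0.1222  (Alcoa)
  w_2 = 0.384501·0.8464 + 0.014075·9.8286 = 0.4638  (Pfizer)
Σw_i=1.0000  μᵀw=0.0900
σ²=wᵀΣw=λ₁·μ_p+λ₂ = 0.384501·0.090 + 0.014075 = 0.048680 ≈ 0.0487


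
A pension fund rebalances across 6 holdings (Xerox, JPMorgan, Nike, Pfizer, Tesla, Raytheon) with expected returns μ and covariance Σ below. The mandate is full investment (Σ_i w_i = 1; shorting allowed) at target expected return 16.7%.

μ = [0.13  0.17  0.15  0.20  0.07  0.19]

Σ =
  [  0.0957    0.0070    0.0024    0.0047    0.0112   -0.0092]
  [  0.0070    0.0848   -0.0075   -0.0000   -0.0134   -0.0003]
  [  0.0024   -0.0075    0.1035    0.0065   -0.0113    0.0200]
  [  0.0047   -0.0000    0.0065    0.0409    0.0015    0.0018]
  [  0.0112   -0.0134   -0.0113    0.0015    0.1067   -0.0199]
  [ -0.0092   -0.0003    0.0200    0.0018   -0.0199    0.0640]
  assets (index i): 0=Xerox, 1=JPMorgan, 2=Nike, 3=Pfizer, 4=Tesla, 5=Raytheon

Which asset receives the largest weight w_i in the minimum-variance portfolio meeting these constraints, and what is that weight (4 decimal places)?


Pfizer (0.3155)

g=Σ⁻¹μ = [1.0945  2.2288  0.8469  4.4360  1.4445  3.1963]
h=Σ⁻¹𝟙 = [8.3281  14.0407  7.1435  21.0252  14.1668  18.4693]
a=μᵀg=2.243822  b=𝟙ᵀg=13.246983  c=𝟙ᵀh=83.173606  D=ac−b²=11.144221
λ₁=(c·0.167−b)/D = (83.173606·0.167−13.246983)/11.144221 = 0.057699
λ₂=(a−b·0.167)/D = (2.243822−13.246983·0.167)/11.144221 = 0.002833
w* = 0.057699·g + 0.002833·h:
  w_0 = 0.057699·1.0945 + 0.002833·8.3281 = 0.0867  (Xerox)
  w_1 = 0.057699·2.2288 + 0.002833·14.0407 = 0.1684  (JPMorgan)
  w_2 = 0.057699·0.8469 + 0.002833·7.1435 = 0.0691  (Nike)
  w_3 = 0.057699·4.4360 + 0.002833·21.0252 = 0.3155  (Pfizer)
  w_4 = 0.057699·1.4445 + 0.002833·14.1668 = 0.1235  (Tesla)
  w_5 = 0.057699·3.1963 + 0.002833·18.4693 = 0.2368  (Raytheon)
Σw_i=1.0000  μᵀw=0.1670
σ²=wᵀΣw=λ₁·μ_p+λ₂ = 0.057699·0.167 + 0.002833 = 0.012469 ≈ 0.0125


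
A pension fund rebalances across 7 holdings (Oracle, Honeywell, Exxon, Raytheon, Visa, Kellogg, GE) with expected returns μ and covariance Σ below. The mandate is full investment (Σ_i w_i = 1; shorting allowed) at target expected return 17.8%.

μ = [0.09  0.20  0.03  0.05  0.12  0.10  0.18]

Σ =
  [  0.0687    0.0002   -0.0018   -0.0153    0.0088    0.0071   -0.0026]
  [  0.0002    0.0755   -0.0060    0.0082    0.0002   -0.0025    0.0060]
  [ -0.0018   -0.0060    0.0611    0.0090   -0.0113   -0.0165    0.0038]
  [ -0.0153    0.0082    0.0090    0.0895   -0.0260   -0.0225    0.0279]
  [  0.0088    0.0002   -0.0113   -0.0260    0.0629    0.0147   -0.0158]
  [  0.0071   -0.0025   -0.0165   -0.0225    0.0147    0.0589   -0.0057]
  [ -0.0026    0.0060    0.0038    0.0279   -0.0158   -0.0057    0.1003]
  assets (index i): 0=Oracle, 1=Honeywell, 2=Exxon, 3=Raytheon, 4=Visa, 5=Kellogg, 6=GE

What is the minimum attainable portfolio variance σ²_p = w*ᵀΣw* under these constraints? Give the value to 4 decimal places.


0.0277

p=Σ⁻¹μ = [1.1146  2.5734  1.5159  1.0089  2.4114  2.0578  1.8283]
q=Σ⁻¹𝟙 = [14.4553  13.1937  25.8040  20.5311  22.8942  25.9222  7.9465]
a=μᵀp=1.535157  b=𝟙ᵀp=12.510294  c=𝟙ᵀq=130.747077  D=ac−b²=44.209867
λ₁=(c·0.178−b)/D = (130.747077·0.178−12.510294)/44.209867 = 0.243445
λ₂=(a−b·0.178)/D = (1.535157−12.510294·0.178)/44.209867 = -0.015645
w* = 0.243445·p + -0.015645·q:
  w_0 = 0.243445·1.1146 + -0.015645·14.4553 = 0.0452  (Oracle)
  w_1 = 0.243445·2.5734 + -0.015645·13.1937 = 0.4201  (Honeywell)
  w_2 = 0.243445·1.5159 + -0.015645·25.8040 = -0.0347  (Exxon)
  w_3 = 0.243445·1.0089 + -0.015645·20.5311 = -0.0756  (Raytheon)
  w_4 = 0.243445·2.4114 + -0.015645·22.8942 = 0.2288  (Visa)
  w_5 = 0.243445·2.0578 + -0.015645·25.9222 = 0.0954  (Kellogg)
  w_6 = 0.243445·1.8283 + -0.015645·7.9465 = 0.3208  (GE)
Σw_i=1.0000  μᵀw=0.1780
σ²=wᵀΣw=λ₁·μ_p+λ₂ = 0.243445·0.178 + -0.015645 = 0.027688 ≈ 0.0277


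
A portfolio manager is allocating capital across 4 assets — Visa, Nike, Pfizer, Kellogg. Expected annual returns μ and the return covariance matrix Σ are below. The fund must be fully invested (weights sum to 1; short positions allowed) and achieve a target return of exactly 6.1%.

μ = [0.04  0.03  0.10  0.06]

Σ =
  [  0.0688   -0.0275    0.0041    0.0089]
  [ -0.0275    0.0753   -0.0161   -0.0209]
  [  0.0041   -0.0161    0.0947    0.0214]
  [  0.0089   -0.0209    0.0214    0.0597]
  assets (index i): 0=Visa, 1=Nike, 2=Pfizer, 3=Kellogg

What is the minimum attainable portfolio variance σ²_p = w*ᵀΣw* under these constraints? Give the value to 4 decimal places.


x=Σ⁻¹μ = [0.8778  1.1931  1.0107  0.9295]
y=Σ⁻¹𝟙 = [23.1075  29.4185  10.0399  20.0057]
a=μᵀx=0.227752  b=𝟙ᵀx=4.011184  c=𝟙ᵀy=82.571583  D=ac−b²=2.716242
λ₁=(c·0.061−b)/D = (82.571583·0.061−4.011184)/2.716242 = 0.377611
λ₂=(a−b·0.061)/D = (0.227752−4.011184·0.061)/2.716242 = -0.006233
w* = 0.377611·x + -0.006233·y:
  w_0 = 0.377611·0.8778 + -0.006233·23.1075 = 0.1874  (Visa)
  w_1 = 0.377611·1.1931 + -0.006233·29.4185 = 0.2672  (Nike)
  w_2 = 0.377611·1.0107 + -0.006233·10.0399 = 0.3191  (Pfizer)
  w_3 = 0.377611·0.9295 + -0.006233·20.0057 = 0.2263  (Kellogg)
Σw_i=1.0000  μᵀw=0.0610
σ²=wᵀΣw=λ₁·μ_p+λ₂ = 0.377611·0.061 + -0.006233 = 0.016801 ≈ 0.0168

0.0168


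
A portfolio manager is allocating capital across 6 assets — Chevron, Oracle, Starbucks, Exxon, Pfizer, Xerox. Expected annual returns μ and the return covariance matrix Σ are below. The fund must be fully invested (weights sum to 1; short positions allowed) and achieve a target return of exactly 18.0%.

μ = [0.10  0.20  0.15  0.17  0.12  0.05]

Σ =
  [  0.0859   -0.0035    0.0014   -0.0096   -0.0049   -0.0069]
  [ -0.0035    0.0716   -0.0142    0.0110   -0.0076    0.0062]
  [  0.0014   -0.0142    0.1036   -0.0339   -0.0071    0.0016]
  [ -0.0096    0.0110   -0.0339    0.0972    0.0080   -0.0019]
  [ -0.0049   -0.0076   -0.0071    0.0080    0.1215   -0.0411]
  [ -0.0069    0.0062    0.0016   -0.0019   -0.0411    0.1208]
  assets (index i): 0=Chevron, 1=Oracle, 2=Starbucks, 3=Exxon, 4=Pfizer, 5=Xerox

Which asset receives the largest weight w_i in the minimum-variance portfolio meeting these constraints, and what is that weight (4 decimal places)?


Oracle (0.4197)

u=Σ⁻¹μ = [1.6748  3.1368  2.7340  2.4025  1.5498  0.8774]
v=Σ⁻¹𝟙 = [15.5935  16.2339  17.4000  15.1354  14.3713  13.2328]
a=μᵀu=1.843215  b=𝟙ᵀu=12.375344  c=𝟙ᵀv=91.966908  D=ac−b²=16.365665
λ₁=(c·0.180−b)/D = (91.966908·0.180−12.375344)/16.365665 = 0.255333
λ₂=(a−b·0.180)/D = (1.843215−12.375344·0.180)/16.365665 = -0.023485
w* = 0.255333·u + -0.023485·v:
  w_0 = 0.255333·1.6748 + -0.023485·15.5935 = 0.0614  (Chevron)
  w_1 = 0.255333·3.1368 + -0.023485·16.2339 = 0.4197  (Oracle)
  w_2 = 0.255333·2.7340 + -0.023485·17.4000 = 0.2894  (Starbucks)
  w_3 = 0.255333·2.4025 + -0.023485·15.1354 = 0.2580  (Exxon)
  w_4 = 0.255333·1.5498 + -0.023485·14.3713 = 0.0582  (Pfizer)
  w_5 = 0.255333·0.8774 + -0.023485·13.2328 = -0.0867  (Xerox)
Σw_i=1.0000  μᵀw=0.1800
σ²=wᵀΣw=λ₁·μ_p+λ₂ = 0.255333·0.180 + -0.023485 = 0.022475 ≈ 0.0225


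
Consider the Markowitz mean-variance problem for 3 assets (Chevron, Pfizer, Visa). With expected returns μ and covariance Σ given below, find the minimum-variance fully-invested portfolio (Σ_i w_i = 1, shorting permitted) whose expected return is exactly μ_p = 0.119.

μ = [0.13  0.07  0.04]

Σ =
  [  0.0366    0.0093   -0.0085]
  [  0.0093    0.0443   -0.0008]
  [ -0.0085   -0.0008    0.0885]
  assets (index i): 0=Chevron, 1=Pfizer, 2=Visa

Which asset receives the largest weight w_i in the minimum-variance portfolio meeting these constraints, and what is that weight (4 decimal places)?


Chevron (0.8586)

g=Σ⁻¹μ = [3.5198  0.8556  0.7978]
h=Σ⁻¹𝟙 = [26.1622  17.3333  13.9689]
a=μᵀg=0.549375  b=𝟙ᵀg=5.173170  c=𝟙ᵀh=57.464379  D=ac−b²=4.807815
λ₁=(c·0.119−b)/D = (57.464379·0.119−5.173170)/4.807815 = 0.346330
λ₂=(a−b·0.119)/D = (0.549375−5.173170·0.119)/4.807815 = -0.013776
w* = 0.346330·g + -0.013776·h:
  w_0 = 0.346330·3.5198 + -0.013776·26.1622 = 0.8586  (Chevron)
  w_1 = 0.346330·0.8556 + -0.013776·17.3333 = 0.0575  (Pfizer)
  w_2 = 0.346330·0.7978 + -0.013776·13.9689 = 0.0839  (Visa)
Σw_i=1.0000  μᵀw=0.1190
σ²=wᵀΣw=λ₁·μ_p+λ₂ = 0.346330·0.119 + -0.013776 = 0.027437 ≈ 0.0274


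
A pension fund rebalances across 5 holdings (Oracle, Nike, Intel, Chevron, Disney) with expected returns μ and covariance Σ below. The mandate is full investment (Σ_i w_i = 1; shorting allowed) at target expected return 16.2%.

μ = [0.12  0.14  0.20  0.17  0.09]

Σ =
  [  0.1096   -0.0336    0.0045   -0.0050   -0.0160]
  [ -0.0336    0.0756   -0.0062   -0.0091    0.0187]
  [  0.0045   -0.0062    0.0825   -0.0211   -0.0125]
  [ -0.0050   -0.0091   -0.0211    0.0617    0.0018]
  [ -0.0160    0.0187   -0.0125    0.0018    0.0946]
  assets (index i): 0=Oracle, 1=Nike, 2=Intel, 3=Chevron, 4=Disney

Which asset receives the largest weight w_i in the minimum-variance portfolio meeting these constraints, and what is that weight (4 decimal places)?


Chevron (0.3266)

x=Σ⁻¹μ = [2.3982  3.5499  3.9505  4.7925  1.0861]
y=Σ⁻¹𝟙 = [18.4865  23.8500  21.8796  28.3748  11.3341]
a=μᵀx=2.487330  b=𝟙ᵀx=15.777097  c=𝟙ᵀy=103.925105  D=ac−b²=9.579208
λ₁=(c·0.162−b)/D = (103.925105·0.162−15.777097)/9.579208 = 0.110528
λ₂=(a−b·0.162)/D = (2.487330−15.777097·0.162)/9.579208 = -0.007157
w* = 0.110528·x + -0.007157·y:
  w_0 = 0.110528·2.3982 + -0.007157·18.4865 = 0.1328  (Oracle)
  w_1 = 0.110528·3.5499 + -0.007157·23.8500 = 0.2217  (Nike)
  w_2 = 0.110528·3.9505 + -0.007157·21.8796 = 0.2800  (Intel)
  w_3 = 0.110528·4.7925 + -0.007157·28.3748 = 0.3266  (Chevron)
  w_4 = 0.110528·1.0861 + -0.007157·11.3341 = 0.0389  (Disney)
Σw_i=1.0000  μᵀw=0.1620
σ²=wᵀΣw=λ₁·μ_p+λ₂ = 0.110528·0.162 + -0.007157 = 0.010748 ≈ 0.0107


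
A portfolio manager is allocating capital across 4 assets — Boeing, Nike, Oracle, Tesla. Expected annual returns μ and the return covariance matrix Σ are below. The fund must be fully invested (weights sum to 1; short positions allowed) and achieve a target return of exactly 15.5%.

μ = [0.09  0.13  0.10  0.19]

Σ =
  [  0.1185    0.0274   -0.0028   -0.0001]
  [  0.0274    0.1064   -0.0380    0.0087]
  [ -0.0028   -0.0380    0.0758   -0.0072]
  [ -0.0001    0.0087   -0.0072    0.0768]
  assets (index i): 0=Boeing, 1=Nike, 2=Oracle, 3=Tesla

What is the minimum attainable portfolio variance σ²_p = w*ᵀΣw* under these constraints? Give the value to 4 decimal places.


0.0279

p=Σ⁻¹μ = [0.4048  1.7959  2.4723  2.5028]
q=Σ⁻¹𝟙 = [5.5610  14.7500  22.0678  13.4260]
a=μᵀp=0.992653  b=𝟙ᵀp=7.175713  c=𝟙ᵀq=55.804810  D=ac−b²=3.903982
λ₁=(c·0.155−b)/D = (55.804810·0.155−7.175713)/3.903982 = 0.377572
λ₂=(a−b·0.155)/D = (0.992653−7.175713·0.155)/3.903982 = -0.030631
w* = 0.377572·p + -0.030631·q:
  w_0 = 0.377572·0.4048 + -0.030631·5.5610 = -0.0175  (Boeing)
  w_1 = 0.377572·1.7959 + -0.030631·14.7500 = 0.2263  (Nike)
  w_2 = 0.377572·2.4723 + -0.030631·22.0678 = 0.2575  (Oracle)
  w_3 = 0.377572·2.5028 + -0.030631·13.4260 = 0.5337  (Tesla)
Σw_i=1.0000  μᵀw=0.1550
σ²=wᵀΣw=λ₁·μ_p+λ₂ = 0.377572·0.155 + -0.030631 = 0.027893 ≈ 0.0279


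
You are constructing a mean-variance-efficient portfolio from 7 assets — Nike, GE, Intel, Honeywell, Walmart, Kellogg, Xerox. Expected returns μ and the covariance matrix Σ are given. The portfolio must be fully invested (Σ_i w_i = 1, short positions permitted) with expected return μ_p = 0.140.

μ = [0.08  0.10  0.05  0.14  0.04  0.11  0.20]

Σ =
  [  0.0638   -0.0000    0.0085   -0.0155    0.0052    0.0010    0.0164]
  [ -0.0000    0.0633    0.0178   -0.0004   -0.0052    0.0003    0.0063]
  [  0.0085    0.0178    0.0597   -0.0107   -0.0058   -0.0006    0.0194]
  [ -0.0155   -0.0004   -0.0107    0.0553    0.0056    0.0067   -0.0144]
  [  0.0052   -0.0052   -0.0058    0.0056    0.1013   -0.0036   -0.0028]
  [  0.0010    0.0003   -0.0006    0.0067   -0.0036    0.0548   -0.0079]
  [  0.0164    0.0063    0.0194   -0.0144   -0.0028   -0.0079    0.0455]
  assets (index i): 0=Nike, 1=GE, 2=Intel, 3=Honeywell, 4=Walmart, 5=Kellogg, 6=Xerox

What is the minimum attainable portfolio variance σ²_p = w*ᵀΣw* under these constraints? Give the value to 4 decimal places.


0.0096

x=Σ⁻¹μ = [0.6787  1.2666  -0.8337  3.7918  0.4183  2.4040  5.9743]
y=Σ⁻¹𝟙 = [13.6690  11.6562  9.5916  26.7121  10.1662  18.8587  23.7015]
a=μᵀx=2.146137  b=𝟙ᵀx=13.699838  c=𝟙ᵀy=114.355439  D=ac−b²=57.736903
λ₁=(c·0.140−b)/D = (114.355439·0.140−13.699838)/57.736903 = 0.040008
λ₂=(a−b·0.140)/D = (2.146137−13.699838·0.140)/57.736903 = 0.003952
w* = 0.040008·x + 0.003952·y:
  w_0 = 0.040008·0.6787 + 0.003952·13.6690 = 0.0812  (Nike)
  w_1 = 0.040008·1.2666 + 0.003952·11.6562 = 0.0967  (GE)
  w_2 = 0.040008·-0.8337 + 0.003952·9.5916 = 0.0045  (Intel)
  w_3 = 0.040008·3.7918 + 0.003952·26.7121 = 0.2573  (Honeywell)
  w_4 = 0.040008·0.4183 + 0.003952·10.1662 = 0.0569  (Walmart)
  w_5 = 0.040008·2.4040 + 0.003952·18.8587 = 0.1707  (Kellogg)
  w_6 = 0.040008·5.9743 + 0.003952·23.7015 = 0.3327  (Xerox)
Σw_i=1.0000  μᵀw=0.1400
σ²=wᵀΣw=λ₁·μ_p+λ₂ = 0.040008·0.140 + 0.003952 = 0.009553 ≈ 0.0096
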